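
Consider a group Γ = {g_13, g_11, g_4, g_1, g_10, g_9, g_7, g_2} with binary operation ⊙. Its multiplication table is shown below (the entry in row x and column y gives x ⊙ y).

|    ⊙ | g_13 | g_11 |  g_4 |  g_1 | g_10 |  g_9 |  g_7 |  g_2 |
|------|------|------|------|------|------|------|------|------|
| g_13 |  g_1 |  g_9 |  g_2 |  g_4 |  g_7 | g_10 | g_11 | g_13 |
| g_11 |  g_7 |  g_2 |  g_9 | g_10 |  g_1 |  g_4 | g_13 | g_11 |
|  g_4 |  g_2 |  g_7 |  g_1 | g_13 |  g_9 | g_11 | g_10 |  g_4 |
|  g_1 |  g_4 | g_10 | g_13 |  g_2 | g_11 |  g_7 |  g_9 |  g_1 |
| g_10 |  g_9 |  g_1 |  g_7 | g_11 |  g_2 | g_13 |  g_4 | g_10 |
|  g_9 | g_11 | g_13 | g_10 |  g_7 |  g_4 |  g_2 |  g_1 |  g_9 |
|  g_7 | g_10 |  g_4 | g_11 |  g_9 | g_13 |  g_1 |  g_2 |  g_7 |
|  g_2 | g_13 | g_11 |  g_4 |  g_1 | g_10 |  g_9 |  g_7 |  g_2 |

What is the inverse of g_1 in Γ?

g_1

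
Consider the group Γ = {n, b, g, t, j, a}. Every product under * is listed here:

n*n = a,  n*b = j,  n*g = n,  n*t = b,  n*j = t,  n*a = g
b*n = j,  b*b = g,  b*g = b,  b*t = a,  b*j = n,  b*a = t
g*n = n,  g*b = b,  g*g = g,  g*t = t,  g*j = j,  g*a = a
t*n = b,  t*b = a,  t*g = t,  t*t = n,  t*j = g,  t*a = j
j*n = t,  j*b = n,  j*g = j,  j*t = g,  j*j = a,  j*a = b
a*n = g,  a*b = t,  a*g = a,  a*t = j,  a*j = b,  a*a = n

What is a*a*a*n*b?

a*a = n
n*a = g
g*n = n
n*b = j
(Structurally, Γ here is isomorphic to the cyclic group Z_6.)

j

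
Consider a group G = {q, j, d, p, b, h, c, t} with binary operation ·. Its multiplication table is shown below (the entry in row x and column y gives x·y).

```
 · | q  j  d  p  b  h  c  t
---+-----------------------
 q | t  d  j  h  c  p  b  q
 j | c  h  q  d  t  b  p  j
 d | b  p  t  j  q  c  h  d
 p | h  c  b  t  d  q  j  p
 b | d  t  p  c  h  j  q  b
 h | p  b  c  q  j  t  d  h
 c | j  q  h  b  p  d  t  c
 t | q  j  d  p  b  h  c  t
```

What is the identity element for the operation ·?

The identity e satisfies e·x = x for all x, so its row in the table reproduces the column headers.
Row t reads: q, j, d, p, b, h, c, t — exactly the header order. So t is the identity.

t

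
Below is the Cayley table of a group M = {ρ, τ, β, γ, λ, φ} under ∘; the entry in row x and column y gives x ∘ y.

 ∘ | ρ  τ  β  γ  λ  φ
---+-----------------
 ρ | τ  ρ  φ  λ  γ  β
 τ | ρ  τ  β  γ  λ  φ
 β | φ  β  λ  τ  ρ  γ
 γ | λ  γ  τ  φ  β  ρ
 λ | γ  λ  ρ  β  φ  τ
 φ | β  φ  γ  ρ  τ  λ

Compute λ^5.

λ^1 = λ
λ^2 = λ ∘ λ = φ
λ^3 = φ ∘ λ = τ
λ^4 = τ ∘ λ = λ
λ^5 = λ ∘ λ = φ

φ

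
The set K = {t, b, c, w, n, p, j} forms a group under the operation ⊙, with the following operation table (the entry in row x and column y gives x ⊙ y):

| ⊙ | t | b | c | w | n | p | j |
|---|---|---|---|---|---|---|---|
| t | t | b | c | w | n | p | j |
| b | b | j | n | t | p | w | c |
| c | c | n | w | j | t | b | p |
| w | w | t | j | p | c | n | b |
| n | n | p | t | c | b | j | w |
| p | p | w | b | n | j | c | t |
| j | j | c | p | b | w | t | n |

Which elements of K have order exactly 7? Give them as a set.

Identity is t. Compute the order of each non-identity element by repeated multiplication:
  b: b → j → c → n → p → w → t  (order 7)
  c: c → w → j → p → b → n → t  (order 7)
  w: w → p → n → c → j → b → t  (order 7)
  n: n → b → p → j → w → c → t  (order 7)
  p: p → c → b → w → n → j → t  (order 7)
  j: j → n → w → b → c → p → t  (order 7)
Elements of order 7: {b, c, j, n, p, w}.
(Structurally, K here is isomorphic to the cyclic group Z_7.)

{b, c, j, n, p, w}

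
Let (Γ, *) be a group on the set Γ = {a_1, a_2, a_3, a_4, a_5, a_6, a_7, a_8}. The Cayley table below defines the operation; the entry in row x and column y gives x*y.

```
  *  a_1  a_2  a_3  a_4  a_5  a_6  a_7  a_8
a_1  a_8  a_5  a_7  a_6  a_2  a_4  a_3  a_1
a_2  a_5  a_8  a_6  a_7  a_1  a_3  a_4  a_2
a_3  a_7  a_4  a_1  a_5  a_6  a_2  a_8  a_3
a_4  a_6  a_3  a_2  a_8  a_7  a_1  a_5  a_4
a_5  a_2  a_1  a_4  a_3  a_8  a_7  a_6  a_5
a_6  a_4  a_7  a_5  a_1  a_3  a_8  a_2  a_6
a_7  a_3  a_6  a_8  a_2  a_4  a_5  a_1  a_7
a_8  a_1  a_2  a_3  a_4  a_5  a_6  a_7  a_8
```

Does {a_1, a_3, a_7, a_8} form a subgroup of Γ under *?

Yes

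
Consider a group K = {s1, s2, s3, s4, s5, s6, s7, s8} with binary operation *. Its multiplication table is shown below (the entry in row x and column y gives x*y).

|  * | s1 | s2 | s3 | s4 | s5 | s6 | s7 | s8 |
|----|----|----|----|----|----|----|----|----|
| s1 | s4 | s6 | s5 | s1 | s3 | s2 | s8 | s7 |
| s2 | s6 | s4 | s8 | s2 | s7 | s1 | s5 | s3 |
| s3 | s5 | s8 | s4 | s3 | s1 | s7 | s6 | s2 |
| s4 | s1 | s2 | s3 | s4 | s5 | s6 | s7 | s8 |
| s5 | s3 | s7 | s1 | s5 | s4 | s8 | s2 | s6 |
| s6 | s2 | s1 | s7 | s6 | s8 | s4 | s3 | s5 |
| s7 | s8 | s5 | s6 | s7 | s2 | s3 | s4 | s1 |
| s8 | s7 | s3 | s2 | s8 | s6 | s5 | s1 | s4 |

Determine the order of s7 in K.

2

The identity element is s4 (its row matches the header).
s7^1 = s7
s7^2 = s7*s7 = s4
The first power of s7 equal to the identity is s7^2, so ord(s7) = 2.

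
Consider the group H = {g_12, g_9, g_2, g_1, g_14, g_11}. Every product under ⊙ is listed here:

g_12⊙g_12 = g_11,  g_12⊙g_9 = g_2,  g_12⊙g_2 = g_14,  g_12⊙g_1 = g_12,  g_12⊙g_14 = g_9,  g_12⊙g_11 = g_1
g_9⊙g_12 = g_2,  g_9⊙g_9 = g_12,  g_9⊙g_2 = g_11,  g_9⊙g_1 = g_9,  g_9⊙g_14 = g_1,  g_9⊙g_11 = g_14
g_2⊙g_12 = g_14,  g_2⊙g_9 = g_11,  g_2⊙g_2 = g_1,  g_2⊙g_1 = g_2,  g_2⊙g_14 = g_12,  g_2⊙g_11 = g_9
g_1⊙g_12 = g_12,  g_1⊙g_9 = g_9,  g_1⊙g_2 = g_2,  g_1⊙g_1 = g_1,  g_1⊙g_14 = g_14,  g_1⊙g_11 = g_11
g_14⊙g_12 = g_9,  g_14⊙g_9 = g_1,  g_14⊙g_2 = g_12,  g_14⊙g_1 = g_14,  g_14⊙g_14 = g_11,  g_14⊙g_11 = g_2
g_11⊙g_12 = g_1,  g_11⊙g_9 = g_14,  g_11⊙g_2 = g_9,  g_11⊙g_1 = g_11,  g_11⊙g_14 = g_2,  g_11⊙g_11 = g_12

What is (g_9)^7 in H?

g_9

g_9^1 = g_9
g_9^2 = g_9 ⊙ g_9 = g_12
g_9^3 = g_12 ⊙ g_9 = g_2
g_9^4 = g_2 ⊙ g_9 = g_11
g_9^5 = g_11 ⊙ g_9 = g_14
g_9^6 = g_14 ⊙ g_9 = g_1
g_9^7 = g_1 ⊙ g_9 = g_9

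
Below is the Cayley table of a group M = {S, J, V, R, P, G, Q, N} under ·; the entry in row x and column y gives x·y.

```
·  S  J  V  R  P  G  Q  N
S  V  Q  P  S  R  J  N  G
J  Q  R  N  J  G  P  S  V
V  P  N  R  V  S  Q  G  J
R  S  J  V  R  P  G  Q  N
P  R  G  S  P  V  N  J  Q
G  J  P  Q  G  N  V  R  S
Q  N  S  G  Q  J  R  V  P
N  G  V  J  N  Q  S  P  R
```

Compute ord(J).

2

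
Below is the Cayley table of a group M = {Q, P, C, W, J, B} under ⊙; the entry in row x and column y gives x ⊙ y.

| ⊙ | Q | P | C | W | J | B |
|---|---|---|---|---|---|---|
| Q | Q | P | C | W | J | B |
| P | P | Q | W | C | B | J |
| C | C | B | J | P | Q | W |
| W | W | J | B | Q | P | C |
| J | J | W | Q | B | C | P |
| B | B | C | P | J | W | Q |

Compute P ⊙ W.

Read row P, column W: P ⊙ W = C.

C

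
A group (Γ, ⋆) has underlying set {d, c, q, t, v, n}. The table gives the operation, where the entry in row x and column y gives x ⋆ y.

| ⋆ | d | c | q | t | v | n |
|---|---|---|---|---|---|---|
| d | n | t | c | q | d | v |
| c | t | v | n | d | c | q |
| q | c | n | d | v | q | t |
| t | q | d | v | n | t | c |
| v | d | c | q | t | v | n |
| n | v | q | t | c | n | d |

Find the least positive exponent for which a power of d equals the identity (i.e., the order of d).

3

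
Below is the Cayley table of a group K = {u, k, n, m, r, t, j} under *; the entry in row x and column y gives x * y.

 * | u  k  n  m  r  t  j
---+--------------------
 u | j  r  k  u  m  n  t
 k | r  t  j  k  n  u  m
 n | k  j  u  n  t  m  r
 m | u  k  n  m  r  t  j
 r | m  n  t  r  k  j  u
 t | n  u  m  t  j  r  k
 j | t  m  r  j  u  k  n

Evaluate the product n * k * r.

u

n * k = j
j * r = u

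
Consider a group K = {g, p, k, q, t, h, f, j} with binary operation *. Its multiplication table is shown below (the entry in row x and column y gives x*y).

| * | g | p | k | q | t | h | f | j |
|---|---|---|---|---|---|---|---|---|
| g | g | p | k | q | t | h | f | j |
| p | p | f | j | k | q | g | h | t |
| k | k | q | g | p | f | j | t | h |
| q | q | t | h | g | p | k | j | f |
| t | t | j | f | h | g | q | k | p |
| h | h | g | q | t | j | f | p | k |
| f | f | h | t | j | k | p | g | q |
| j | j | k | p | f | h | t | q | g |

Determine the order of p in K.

4

The identity element is g (its row matches the header).
p^1 = p
p^2 = p*p = f
p^3 = f*p = h
p^4 = h*p = g
The first power of p equal to the identity is p^4, so ord(p) = 4.
(Structurally, K here is isomorphic to the dihedral group D_4.)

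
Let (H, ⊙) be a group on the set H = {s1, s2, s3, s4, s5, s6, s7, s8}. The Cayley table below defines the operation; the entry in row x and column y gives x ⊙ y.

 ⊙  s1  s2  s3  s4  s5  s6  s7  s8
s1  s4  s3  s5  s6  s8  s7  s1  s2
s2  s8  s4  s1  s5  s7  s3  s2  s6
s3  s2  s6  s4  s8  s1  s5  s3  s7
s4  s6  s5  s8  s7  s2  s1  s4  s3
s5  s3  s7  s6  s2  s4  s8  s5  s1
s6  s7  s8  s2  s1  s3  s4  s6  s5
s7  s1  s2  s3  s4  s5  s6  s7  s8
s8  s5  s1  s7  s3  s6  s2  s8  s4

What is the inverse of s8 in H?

s3

First locate the identity: row s7 matches the header, so s7 is the identity.
Scan row s8 for s7: s8 ⊙ s3 = s7. Hence s8^(-1) = s3.
(Structurally, H here is isomorphic to the quaternion group Q_8.)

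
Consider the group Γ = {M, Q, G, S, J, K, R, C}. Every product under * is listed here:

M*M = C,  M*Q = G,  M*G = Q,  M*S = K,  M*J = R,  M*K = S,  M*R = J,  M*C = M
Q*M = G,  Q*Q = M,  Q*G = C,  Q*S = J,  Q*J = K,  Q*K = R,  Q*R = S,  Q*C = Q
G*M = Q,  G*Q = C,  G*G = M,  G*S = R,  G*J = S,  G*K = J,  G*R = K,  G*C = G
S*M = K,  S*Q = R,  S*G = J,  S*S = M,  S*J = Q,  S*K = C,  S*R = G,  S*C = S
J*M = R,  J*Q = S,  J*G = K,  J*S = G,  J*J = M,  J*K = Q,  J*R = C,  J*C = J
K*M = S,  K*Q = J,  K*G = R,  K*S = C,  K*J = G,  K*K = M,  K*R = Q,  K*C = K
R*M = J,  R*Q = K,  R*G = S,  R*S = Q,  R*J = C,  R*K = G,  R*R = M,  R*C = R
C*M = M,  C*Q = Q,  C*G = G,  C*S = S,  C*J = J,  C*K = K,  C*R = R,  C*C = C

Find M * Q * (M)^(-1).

Q

The identity is C. In row M, the entry C sits in column M, so M^(-1) = M.
M * Q = G
G * M = Q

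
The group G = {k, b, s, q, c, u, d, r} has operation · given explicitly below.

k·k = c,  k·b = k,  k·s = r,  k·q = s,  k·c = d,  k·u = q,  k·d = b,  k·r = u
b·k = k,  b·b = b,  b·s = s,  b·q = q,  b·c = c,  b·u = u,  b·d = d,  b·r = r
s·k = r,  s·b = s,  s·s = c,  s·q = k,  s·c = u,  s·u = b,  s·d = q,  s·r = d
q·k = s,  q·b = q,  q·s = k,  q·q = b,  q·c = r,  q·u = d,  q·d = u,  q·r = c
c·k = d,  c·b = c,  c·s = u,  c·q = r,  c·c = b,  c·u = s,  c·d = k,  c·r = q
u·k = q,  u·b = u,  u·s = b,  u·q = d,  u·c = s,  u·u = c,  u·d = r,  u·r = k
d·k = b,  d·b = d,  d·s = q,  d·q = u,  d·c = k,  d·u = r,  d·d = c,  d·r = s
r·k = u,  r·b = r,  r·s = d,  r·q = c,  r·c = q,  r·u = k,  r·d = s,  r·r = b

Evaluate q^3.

q^1 = q
q^2 = q·q = b
q^3 = b·q = q

q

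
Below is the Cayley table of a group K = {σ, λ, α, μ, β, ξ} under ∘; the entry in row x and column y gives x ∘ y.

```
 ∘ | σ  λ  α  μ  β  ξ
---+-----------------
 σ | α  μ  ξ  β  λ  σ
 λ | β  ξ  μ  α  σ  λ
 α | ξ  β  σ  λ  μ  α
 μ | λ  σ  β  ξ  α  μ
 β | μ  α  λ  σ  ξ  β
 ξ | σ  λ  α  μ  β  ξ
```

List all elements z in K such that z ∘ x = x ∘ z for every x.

{ξ}

An element z is central iff its row equals its column in the table.
For α: α ∘ λ = β ≠ μ = λ ∘ α, so α ∉ Z.
Checking each element this way leaves Z(K) = {ξ}.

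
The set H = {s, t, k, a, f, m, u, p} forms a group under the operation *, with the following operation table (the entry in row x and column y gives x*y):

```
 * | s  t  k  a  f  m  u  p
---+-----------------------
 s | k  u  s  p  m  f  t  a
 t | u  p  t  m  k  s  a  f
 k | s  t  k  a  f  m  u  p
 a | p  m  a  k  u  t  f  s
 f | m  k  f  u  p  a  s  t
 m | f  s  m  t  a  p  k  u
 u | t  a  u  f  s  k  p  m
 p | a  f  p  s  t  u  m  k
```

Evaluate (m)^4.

m^1 = m
m^2 = m*m = p
m^3 = p*m = u
m^4 = u*m = k
(Structurally, H here is isomorphic to Z_2 x Z_4.)

k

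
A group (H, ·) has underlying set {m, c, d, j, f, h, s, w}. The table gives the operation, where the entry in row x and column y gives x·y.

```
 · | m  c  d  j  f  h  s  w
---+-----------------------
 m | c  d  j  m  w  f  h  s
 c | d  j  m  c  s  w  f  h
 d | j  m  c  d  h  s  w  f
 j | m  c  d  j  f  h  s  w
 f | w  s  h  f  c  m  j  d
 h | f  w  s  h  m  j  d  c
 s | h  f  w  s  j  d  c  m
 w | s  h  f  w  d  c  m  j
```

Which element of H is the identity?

j

The identity e satisfies e·x = x for all x, so its row in the table reproduces the column headers.
Row j reads: m, c, d, j, f, h, s, w — exactly the header order. So j is the identity.
(Structurally, H here is isomorphic to Z_2 x Z_4.)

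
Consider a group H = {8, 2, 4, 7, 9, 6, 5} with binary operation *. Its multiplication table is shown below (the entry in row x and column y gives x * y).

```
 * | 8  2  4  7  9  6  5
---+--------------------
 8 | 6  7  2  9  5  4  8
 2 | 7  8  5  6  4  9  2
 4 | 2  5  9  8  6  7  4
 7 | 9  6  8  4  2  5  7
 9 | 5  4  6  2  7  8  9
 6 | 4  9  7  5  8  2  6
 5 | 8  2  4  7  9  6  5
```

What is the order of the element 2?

7

The identity element is 5 (its row matches the header).
2^1 = 2
2^2 = 2 * 2 = 8
2^3 = 8 * 2 = 7
2^4 = 7 * 2 = 6
2^5 = 6 * 2 = 9
2^6 = 9 * 2 = 4
2^7 = 4 * 2 = 5
The first power of 2 equal to the identity is 2^7, so ord(2) = 7.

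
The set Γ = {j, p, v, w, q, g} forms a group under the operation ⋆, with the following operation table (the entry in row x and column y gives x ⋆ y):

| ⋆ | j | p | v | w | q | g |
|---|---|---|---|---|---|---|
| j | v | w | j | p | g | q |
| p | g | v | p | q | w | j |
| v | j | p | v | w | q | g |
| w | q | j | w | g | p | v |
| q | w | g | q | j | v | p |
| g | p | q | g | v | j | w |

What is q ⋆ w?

Read row q, column w: q ⋆ w = j.
(Structurally, Γ here is isomorphic to the symmetric group S_3.)

j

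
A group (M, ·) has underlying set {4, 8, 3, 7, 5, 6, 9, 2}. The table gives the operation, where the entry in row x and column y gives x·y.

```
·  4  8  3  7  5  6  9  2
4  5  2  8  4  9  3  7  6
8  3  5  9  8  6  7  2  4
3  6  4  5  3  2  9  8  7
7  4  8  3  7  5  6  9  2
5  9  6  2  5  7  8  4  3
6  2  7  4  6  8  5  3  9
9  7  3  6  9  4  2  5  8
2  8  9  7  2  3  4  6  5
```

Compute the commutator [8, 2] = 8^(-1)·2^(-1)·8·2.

Identity is 7; from the table 8^(-1) = 6 and 2^(-1) = 3.
6·3 = 4
4·8 = 2
2·2 = 5

5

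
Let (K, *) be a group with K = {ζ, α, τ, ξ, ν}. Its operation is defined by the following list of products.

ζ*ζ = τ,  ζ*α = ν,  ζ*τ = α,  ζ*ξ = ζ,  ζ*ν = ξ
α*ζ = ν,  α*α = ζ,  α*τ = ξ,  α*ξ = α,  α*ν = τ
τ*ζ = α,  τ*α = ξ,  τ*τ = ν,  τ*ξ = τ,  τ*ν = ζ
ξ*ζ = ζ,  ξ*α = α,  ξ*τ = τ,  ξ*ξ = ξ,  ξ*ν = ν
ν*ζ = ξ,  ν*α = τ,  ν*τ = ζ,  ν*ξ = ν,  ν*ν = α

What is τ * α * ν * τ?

ζ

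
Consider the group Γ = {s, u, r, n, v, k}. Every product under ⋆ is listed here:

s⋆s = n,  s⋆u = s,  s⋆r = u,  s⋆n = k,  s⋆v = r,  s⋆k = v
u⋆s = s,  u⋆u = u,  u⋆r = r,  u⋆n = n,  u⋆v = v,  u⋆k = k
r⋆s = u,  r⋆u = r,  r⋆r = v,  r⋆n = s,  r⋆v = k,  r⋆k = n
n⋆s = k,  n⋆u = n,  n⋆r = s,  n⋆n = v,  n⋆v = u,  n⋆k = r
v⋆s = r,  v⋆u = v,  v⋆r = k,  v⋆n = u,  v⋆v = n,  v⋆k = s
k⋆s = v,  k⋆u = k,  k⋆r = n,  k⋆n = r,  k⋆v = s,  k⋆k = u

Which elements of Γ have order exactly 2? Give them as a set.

Identity is u. Compute the order of each non-identity element by repeated multiplication:
  s: s → n → k → v → r → u  (order 6)
  r: r → v → k → n → s → u  (order 6)
  n: n → v → u  (order 3)
  v: v → n → u  (order 3)
  k: k → u  (order 2)
Elements of order 2: {k}.

{k}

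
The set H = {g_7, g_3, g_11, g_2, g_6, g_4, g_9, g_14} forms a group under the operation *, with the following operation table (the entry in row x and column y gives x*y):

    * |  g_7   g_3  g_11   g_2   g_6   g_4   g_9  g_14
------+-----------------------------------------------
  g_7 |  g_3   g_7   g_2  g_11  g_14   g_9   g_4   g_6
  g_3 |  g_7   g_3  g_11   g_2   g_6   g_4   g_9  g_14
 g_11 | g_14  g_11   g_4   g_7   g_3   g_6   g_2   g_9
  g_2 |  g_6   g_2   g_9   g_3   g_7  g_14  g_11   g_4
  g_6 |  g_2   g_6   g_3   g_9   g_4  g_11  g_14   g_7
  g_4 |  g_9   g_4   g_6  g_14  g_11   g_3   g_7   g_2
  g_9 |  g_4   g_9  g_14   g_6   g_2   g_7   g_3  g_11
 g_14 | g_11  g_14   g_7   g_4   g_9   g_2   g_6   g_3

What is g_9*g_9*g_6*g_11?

g_9*g_9 = g_3
g_3*g_6 = g_6
g_6*g_11 = g_3

g_3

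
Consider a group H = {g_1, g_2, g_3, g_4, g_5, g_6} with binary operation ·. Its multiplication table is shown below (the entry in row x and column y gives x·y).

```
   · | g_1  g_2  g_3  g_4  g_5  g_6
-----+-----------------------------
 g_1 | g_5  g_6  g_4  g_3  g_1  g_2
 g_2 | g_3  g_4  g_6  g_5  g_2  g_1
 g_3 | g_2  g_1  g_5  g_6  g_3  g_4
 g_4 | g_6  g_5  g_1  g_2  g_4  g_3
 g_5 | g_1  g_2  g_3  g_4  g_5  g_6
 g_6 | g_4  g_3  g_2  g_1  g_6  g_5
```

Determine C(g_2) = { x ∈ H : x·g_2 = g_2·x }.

{g_2, g_4, g_5}

Compare row g_2 with column g_2 entry by entry.
g_4·g_2 = g_5 = g_2·g_4, so g_4 commutes with g_2.
g_6·g_2 = g_3 but g_2·g_6 = g_1, so g_6 does not.
Collecting the elements that commute with g_2: C(g_2) = {g_2, g_4, g_5}.
(Structurally, H here is isomorphic to the symmetric group S_3.)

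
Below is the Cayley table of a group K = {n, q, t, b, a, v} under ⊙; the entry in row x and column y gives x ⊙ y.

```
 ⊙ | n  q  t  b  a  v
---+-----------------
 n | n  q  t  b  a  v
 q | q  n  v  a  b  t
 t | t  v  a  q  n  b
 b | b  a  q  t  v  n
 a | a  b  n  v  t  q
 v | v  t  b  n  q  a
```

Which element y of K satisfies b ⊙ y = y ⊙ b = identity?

First locate the identity: row n matches the header, so n is the identity.
Scan row b for n: b ⊙ v = n. Hence b^(-1) = v.

v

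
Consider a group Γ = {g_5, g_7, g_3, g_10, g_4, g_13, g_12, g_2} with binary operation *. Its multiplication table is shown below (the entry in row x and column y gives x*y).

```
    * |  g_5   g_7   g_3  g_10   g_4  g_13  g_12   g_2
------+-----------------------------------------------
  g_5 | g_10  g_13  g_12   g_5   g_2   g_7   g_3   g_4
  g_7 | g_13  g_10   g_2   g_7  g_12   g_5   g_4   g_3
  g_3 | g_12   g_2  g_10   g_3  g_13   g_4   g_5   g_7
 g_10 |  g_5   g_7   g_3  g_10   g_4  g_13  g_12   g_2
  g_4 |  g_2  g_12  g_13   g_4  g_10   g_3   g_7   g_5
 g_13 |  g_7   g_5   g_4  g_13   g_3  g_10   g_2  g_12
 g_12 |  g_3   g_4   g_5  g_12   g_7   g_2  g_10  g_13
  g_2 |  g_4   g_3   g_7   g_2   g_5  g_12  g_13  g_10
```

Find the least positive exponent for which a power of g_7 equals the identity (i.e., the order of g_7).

2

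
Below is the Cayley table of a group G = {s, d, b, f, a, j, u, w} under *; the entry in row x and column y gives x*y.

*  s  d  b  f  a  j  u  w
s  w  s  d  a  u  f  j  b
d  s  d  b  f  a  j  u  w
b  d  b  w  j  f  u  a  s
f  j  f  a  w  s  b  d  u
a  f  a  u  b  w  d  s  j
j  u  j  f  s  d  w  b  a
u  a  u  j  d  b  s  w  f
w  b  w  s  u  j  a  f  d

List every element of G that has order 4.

{a, b, f, j, s, u}

Identity is d. Compute the order of each non-identity element by repeated multiplication:
  s: s → w → b → d  (order 4)
  b: b → w → s → d  (order 4)
  f: f → w → u → d  (order 4)
  a: a → w → j → d  (order 4)
  j: j → w → a → d  (order 4)
  u: u → w → f → d  (order 4)
  w: w → d  (order 2)
Elements of order 4: {a, b, f, j, s, u}.
(Structurally, G here is isomorphic to the quaternion group Q_8.)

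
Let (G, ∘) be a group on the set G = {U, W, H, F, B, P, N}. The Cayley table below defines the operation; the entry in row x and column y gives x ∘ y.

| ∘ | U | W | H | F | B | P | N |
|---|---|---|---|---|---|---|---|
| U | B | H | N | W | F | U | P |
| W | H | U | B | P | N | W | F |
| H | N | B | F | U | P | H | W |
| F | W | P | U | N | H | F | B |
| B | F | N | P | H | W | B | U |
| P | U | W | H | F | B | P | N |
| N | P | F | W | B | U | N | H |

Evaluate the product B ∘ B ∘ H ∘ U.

F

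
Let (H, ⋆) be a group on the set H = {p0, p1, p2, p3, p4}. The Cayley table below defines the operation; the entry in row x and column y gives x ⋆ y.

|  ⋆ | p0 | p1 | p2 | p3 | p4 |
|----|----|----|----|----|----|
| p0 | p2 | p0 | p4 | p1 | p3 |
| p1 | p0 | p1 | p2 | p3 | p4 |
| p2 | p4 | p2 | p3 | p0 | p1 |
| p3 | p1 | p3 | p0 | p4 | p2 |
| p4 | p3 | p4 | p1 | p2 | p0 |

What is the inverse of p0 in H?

p3

First locate the identity: row p1 matches the header, so p1 is the identity.
Scan row p0 for p1: p0 ⋆ p3 = p1. Hence p0^(-1) = p3.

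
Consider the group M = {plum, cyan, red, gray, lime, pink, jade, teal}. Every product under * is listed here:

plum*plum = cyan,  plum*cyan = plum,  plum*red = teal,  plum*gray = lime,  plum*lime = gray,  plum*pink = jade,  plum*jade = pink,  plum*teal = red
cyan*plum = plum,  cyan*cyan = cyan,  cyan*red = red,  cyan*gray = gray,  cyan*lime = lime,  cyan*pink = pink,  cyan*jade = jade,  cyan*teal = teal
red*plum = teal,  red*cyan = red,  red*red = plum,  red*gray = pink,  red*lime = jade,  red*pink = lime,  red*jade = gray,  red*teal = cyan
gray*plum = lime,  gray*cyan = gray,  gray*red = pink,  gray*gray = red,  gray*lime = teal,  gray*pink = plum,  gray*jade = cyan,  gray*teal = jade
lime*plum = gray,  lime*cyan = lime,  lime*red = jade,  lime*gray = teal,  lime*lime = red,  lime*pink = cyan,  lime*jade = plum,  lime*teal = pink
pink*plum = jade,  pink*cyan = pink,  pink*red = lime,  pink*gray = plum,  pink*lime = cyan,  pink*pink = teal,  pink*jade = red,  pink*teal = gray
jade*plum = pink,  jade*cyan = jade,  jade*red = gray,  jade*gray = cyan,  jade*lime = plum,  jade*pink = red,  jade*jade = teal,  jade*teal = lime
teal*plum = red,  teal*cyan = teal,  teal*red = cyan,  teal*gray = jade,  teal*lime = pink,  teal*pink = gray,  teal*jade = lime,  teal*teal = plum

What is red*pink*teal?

red*pink = lime
lime*teal = pink

pink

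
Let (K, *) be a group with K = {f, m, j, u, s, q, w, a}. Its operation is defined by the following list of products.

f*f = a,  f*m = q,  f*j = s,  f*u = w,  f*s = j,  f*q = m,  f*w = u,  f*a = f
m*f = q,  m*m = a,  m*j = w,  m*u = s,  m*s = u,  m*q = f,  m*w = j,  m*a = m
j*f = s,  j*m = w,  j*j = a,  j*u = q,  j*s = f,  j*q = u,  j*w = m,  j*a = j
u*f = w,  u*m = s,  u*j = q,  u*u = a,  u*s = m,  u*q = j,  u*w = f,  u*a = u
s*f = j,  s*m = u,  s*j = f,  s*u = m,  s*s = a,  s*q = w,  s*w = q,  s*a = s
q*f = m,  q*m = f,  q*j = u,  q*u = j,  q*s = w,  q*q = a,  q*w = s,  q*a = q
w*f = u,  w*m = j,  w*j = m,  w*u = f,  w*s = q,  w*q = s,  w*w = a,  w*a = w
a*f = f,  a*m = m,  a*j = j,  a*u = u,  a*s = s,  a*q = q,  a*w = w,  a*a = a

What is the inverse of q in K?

First locate the identity: row a matches the header, so a is the identity.
Scan row q for a: q*q = a. Hence q^(-1) = q.

q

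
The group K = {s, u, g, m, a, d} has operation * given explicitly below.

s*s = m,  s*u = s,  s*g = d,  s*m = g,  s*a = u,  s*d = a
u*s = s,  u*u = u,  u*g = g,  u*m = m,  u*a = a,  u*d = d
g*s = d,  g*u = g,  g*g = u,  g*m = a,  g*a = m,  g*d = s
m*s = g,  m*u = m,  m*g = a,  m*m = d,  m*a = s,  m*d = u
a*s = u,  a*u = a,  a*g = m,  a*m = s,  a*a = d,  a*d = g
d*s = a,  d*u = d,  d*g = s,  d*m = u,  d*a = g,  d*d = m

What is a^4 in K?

m

a^1 = a
a^2 = a*a = d
a^3 = d*a = g
a^4 = g*a = m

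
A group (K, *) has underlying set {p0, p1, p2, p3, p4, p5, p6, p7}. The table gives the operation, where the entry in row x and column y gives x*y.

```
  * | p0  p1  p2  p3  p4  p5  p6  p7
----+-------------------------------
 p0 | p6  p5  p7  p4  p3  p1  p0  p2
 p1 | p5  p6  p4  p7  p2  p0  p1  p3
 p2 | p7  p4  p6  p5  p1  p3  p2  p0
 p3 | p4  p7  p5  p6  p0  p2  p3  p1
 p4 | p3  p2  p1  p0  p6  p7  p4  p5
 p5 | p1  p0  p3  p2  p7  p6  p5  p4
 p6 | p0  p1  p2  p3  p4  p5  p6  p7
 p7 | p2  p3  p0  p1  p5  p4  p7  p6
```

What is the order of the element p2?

The identity element is p6 (its row matches the header).
p2^1 = p2
p2^2 = p2*p2 = p6
The first power of p2 equal to the identity is p2^2, so ord(p2) = 2.

2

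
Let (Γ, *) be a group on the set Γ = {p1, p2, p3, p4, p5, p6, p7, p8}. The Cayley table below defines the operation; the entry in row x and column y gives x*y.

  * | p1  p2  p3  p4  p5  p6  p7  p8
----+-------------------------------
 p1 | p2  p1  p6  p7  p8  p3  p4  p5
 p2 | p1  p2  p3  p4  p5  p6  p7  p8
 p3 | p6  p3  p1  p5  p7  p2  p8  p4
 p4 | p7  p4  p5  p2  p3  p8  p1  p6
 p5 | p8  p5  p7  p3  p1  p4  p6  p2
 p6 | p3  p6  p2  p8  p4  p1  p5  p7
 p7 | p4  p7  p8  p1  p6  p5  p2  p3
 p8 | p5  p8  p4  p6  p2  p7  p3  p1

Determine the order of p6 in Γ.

4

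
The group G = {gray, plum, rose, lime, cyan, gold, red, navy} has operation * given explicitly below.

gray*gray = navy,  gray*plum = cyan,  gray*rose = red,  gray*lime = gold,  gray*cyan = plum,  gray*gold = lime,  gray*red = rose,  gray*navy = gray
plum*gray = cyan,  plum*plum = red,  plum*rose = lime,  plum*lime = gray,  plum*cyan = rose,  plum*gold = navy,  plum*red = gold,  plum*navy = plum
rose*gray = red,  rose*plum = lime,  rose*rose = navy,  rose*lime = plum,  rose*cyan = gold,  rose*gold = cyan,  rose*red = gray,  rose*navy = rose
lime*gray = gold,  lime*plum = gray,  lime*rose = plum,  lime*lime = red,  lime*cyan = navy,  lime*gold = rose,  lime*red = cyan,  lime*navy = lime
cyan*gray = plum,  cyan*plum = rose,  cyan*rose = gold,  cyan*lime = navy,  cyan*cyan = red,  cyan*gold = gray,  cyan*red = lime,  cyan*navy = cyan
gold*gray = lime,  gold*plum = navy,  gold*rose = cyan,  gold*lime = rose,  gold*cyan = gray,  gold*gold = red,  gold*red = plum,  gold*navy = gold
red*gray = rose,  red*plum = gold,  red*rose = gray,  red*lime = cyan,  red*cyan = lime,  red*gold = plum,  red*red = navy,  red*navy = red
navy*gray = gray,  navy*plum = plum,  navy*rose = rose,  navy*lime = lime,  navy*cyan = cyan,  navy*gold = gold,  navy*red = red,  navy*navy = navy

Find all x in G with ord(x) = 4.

Identity is navy. Compute the order of each non-identity element by repeated multiplication:
  gray: gray → navy  (order 2)
  plum: plum → red → gold → navy  (order 4)
  rose: rose → navy  (order 2)
  lime: lime → red → cyan → navy  (order 4)
  cyan: cyan → red → lime → navy  (order 4)
  gold: gold → red → plum → navy  (order 4)
  red: red → navy  (order 2)
Elements of order 4: {cyan, gold, lime, plum}.
(Structurally, G here is isomorphic to Z_2 x Z_4.)

{cyan, gold, lime, plum}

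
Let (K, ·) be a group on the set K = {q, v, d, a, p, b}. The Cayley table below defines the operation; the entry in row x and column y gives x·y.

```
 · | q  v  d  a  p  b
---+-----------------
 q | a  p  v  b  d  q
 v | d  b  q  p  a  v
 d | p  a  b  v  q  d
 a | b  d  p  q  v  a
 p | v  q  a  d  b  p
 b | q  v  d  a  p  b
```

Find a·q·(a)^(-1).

q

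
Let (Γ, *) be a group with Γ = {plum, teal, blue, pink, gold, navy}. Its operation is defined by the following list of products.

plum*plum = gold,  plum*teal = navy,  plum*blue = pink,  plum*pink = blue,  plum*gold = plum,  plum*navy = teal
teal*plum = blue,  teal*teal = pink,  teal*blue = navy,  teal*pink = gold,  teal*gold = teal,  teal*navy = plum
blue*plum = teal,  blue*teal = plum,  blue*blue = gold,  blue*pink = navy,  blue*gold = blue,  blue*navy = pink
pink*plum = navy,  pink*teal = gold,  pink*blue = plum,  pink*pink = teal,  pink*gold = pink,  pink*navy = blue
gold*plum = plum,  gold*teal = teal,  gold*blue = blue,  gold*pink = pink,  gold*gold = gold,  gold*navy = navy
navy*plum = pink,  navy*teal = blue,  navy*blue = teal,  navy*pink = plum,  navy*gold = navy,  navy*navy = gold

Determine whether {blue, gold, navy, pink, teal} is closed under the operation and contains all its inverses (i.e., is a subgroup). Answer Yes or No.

teal * navy = plum, which is not in {blue, gold, navy, pink, teal}.
The subset is not closed under *, so it is not a subgroup.

No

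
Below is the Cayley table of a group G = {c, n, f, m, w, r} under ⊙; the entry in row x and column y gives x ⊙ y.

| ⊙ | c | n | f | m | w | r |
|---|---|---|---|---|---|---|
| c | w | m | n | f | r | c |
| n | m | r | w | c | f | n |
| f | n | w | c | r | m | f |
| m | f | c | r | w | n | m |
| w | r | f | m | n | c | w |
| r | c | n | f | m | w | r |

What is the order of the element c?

3

The identity element is r (its row matches the header).
c^1 = c
c^2 = c ⊙ c = w
c^3 = w ⊙ c = r
The first power of c equal to the identity is c^3, so ord(c) = 3.
(Structurally, G here is isomorphic to the cyclic group Z_6.)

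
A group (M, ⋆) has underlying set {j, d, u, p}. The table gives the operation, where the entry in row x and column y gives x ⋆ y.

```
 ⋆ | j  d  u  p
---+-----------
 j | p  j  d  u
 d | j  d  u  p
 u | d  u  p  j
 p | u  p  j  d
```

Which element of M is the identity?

d

The identity e satisfies e ⋆ x = x for all x, so its row in the table reproduces the column headers.
Row d reads: j, d, u, p — exactly the header order. So d is the identity.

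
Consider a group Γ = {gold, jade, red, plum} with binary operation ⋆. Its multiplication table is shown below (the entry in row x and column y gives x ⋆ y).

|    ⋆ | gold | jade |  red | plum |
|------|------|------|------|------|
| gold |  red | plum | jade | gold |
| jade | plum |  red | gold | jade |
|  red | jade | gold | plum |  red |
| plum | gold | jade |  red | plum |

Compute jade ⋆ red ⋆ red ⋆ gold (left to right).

jade ⋆ red = gold
gold ⋆ red = jade
jade ⋆ gold = plum
(Structurally, Γ here is isomorphic to the cyclic group Z_4.)

plum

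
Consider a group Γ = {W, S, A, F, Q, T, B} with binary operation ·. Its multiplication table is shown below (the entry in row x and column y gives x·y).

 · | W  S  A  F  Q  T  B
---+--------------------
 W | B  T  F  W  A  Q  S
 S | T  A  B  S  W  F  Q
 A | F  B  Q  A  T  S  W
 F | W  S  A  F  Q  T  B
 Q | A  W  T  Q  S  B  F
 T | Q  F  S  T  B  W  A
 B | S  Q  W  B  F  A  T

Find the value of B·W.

S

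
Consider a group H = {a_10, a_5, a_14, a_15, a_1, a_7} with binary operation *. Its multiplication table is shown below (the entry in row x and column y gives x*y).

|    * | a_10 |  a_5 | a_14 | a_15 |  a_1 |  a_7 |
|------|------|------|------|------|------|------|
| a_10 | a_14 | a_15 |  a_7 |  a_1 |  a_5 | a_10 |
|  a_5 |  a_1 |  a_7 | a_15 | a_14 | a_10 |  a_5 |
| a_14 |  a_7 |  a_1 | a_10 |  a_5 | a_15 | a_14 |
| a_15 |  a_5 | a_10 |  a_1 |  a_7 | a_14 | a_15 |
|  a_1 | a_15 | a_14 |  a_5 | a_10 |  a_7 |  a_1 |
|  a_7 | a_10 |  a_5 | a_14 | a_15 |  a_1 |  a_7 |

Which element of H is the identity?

The identity e satisfies e*x = x for all x, so its row in the table reproduces the column headers.
Row a_7 reads: a_10, a_5, a_14, a_15, a_1, a_7 — exactly the header order. So a_7 is the identity.

a_7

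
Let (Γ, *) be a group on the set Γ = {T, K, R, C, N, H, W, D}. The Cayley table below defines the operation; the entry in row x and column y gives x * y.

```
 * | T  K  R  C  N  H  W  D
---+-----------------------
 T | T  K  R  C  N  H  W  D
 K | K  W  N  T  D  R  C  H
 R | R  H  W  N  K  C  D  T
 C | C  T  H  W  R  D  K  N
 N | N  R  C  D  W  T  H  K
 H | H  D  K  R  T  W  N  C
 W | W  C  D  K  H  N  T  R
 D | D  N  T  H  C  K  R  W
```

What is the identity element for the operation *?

T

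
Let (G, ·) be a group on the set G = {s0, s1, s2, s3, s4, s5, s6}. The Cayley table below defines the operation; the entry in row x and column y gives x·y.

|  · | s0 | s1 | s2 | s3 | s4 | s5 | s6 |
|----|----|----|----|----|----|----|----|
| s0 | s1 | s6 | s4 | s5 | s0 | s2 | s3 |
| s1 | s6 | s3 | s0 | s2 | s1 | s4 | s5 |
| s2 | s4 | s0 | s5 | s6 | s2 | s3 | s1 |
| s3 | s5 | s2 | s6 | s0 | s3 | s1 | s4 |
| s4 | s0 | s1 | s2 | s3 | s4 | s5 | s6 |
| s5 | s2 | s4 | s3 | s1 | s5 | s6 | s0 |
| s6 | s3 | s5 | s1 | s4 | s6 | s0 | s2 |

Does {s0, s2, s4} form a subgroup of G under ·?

s2·s2 = s5, which is not in {s0, s2, s4}.
The subset is not closed under ·, so it is not a subgroup.

No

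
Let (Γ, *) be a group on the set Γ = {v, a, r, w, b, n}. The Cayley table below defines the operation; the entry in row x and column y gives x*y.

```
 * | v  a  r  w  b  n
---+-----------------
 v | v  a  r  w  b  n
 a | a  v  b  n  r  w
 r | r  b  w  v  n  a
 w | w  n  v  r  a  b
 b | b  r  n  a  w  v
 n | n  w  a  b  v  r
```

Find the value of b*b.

Read row b, column b: b*b = w.

w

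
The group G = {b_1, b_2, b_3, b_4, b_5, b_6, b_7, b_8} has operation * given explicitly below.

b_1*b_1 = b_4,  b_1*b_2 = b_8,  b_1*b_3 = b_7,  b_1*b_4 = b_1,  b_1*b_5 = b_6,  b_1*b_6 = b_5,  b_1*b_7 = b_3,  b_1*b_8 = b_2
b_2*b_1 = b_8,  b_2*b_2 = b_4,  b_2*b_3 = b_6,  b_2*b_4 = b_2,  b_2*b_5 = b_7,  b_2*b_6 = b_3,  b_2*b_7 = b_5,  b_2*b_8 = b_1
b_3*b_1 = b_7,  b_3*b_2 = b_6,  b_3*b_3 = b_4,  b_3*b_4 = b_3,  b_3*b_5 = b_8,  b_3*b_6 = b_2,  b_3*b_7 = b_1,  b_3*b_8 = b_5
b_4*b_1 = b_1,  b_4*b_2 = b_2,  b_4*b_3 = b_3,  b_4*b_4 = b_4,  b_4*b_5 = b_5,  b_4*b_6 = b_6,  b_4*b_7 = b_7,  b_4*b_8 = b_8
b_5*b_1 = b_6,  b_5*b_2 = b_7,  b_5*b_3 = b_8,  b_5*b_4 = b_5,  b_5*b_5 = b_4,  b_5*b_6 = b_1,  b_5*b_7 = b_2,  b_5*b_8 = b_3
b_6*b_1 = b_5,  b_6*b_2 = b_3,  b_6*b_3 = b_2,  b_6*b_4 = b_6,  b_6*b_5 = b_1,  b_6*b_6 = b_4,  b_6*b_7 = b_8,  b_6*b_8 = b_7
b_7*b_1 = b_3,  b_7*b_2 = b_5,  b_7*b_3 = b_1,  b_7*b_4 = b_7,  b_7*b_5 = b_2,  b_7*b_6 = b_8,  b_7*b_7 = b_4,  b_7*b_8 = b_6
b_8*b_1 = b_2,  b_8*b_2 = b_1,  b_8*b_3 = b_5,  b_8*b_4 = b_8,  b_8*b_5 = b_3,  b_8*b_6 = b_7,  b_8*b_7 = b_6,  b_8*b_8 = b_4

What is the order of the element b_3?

2

The identity element is b_4 (its row matches the header).
b_3^1 = b_3
b_3^2 = b_3*b_3 = b_4
The first power of b_3 equal to the identity is b_3^2, so ord(b_3) = 2.
(Structurally, G here is isomorphic to the elementary abelian group (Z_2)^3.)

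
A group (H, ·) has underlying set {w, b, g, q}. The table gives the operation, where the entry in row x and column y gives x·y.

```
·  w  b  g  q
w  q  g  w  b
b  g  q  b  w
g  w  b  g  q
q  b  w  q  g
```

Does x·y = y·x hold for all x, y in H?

Yes

Check whether the table is symmetric across its main diagonal.
Every entry (row x, col y) equals the entry (row y, col x), so H is abelian.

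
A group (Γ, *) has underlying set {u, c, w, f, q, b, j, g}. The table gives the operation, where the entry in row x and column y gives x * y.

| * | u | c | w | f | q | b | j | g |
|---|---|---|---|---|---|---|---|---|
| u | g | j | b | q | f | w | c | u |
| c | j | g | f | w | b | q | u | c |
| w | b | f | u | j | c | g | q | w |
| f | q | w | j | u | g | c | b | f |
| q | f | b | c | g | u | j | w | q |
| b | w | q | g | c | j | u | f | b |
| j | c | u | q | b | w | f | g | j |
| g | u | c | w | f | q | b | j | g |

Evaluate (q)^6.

u

q^1 = q
q^2 = q * q = u
q^3 = u * q = f
q^4 = f * q = g
q^5 = g * q = q
q^6 = q * q = u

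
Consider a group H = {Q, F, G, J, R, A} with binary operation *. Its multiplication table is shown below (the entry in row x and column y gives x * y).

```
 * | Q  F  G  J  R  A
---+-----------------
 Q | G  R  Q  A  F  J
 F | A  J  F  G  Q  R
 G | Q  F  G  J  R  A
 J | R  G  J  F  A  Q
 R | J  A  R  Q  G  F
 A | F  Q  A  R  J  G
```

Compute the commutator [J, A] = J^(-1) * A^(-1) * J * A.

J

Identity is G; from the table J^(-1) = F and A^(-1) = A.
F * A = R
R * J = Q
Q * A = J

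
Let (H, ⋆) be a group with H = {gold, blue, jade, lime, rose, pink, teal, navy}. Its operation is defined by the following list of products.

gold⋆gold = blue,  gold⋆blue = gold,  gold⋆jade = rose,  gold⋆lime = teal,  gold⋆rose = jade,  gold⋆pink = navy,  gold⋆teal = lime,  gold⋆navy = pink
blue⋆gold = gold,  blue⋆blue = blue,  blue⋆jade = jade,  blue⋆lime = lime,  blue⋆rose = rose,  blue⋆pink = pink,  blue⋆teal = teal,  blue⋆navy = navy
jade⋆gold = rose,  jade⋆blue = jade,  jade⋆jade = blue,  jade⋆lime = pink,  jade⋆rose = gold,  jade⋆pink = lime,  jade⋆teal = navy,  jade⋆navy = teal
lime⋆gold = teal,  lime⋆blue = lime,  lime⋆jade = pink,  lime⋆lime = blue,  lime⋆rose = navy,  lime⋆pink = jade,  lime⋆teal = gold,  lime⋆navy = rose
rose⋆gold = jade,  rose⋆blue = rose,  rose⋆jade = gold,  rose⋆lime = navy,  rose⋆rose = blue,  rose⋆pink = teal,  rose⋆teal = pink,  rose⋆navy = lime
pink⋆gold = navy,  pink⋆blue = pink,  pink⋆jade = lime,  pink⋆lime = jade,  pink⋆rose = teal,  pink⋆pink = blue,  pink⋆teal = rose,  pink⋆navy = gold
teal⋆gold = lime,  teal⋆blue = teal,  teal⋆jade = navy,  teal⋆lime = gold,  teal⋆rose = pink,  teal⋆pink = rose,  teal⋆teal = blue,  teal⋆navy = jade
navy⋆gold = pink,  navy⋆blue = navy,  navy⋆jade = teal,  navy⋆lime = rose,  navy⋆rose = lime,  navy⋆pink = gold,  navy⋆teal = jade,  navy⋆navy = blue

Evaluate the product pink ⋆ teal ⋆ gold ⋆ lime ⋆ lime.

pink ⋆ teal = rose
rose ⋆ gold = jade
jade ⋆ lime = pink
pink ⋆ lime = jade

jade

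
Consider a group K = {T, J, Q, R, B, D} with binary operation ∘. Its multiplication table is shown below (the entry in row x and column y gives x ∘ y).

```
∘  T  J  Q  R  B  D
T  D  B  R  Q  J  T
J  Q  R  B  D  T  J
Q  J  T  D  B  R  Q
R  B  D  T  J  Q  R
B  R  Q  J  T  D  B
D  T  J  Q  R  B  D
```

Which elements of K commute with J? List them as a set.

Compare row J with column J entry by entry.
R ∘ J = D = J ∘ R, so R commutes with J.
B ∘ J = Q but J ∘ B = T, so B does not.
Collecting the elements that commute with J: C(J) = {D, J, R}.

{D, J, R}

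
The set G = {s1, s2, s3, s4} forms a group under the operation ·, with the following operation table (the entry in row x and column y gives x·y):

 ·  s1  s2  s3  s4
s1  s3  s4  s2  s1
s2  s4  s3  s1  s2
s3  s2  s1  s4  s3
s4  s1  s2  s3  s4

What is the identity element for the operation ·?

s4

The identity e satisfies e·x = x for all x, so its row in the table reproduces the column headers.
Row s4 reads: s1, s2, s3, s4 — exactly the header order. So s4 is the identity.
(Structurally, G here is isomorphic to the cyclic group Z_4.)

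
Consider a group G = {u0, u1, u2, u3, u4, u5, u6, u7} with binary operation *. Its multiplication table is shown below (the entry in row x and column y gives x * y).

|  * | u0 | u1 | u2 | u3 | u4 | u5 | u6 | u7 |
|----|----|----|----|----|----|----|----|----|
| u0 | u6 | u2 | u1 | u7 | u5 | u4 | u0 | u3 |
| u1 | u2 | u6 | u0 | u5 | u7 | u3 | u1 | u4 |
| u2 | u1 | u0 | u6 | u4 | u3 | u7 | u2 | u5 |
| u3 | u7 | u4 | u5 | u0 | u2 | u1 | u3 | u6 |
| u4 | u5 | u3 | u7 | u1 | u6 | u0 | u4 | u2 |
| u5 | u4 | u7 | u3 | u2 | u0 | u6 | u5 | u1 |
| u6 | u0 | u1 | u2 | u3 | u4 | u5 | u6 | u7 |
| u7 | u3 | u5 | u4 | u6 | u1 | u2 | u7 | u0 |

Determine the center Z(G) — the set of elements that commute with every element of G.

{u0, u6}

An element z is central iff its row equals its column in the table.
For u7: u7 * u1 = u5 ≠ u4 = u1 * u7, so u7 ∉ Z.
Checking each element this way leaves Z(G) = {u0, u6}.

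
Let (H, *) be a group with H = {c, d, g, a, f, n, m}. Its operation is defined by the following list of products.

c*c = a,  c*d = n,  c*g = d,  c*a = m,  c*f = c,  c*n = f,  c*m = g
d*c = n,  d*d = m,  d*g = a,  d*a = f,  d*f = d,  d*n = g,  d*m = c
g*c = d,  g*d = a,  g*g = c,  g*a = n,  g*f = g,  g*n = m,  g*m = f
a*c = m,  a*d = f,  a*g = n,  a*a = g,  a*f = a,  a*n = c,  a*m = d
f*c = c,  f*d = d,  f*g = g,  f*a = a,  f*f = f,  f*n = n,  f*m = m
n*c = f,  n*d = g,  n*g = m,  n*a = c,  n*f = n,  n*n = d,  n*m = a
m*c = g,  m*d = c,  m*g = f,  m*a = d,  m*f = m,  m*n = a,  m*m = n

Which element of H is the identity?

f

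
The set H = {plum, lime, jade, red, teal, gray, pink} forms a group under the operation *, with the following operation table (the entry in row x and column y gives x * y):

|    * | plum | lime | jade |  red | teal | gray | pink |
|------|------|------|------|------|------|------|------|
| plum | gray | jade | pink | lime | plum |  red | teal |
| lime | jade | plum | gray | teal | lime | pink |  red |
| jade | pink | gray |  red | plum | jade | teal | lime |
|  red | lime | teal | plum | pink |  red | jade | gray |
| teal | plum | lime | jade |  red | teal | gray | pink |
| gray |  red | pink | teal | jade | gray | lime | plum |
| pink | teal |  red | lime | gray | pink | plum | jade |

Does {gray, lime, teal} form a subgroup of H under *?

lime * lime = plum, which is not in {gray, lime, teal}.
The subset is not closed under *, so it is not a subgroup.
(Structurally, H here is isomorphic to the cyclic group Z_7.)

No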